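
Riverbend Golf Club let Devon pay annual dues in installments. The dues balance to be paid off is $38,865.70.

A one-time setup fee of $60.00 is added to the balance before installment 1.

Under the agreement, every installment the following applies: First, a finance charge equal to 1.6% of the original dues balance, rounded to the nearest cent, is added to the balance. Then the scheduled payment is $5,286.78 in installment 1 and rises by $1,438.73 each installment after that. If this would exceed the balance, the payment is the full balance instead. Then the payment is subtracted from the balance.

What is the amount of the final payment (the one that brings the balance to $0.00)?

$1,835.60

# | Opening | Interest | Payment | End bal
1 | $38,925.70 | $621.85 | $5,286.78 | $34,260.77
2 | $34,260.77 | $621.85 | $6,725.51 | $28,157.11
3 | $28,157.11 | $621.85 | $8,164.24 | $20,614.72
4 | $20,614.72 | $621.85 | $9,602.97 | $11,633.60
5 | $11,633.60 | $621.85 | $11,041.70 | $1,213.75
6 | $1,213.75 | $621.85 | $1,835.60 | $0.00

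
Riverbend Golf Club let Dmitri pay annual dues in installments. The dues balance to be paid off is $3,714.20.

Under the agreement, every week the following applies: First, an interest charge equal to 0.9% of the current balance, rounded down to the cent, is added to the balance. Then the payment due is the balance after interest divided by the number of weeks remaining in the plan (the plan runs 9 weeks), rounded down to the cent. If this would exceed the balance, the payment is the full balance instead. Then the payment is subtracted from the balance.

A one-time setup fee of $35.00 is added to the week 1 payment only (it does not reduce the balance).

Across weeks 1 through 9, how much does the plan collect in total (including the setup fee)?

$3,920.36

# | Opening | Interest | Payment | Fee | End bal
1 | $3,714.20 | $33.42 | $416.40 | $35.00 | $3,331.22
2 | $3,331.22 | $29.98 | $420.15 | — | $2,941.05
3 | $2,941.05 | $26.46 | $423.93 | — | $2,543.58
4 | $2,543.58 | $22.89 | $427.74 | — | $2,138.73
5 | $2,138.73 | $19.24 | $431.59 | — | $1,726.38
6 | $1,726.38 | $15.53 | $435.47 | — | $1,306.44
7 | $1,306.44 | $11.75 | $439.39 | — | $878.80
8 | $878.80 | $7.90 | $443.35 | — | $443.35
9 | $443.35 | $3.99 | $447.34 | — | $0.00
Total paid: $3,920.36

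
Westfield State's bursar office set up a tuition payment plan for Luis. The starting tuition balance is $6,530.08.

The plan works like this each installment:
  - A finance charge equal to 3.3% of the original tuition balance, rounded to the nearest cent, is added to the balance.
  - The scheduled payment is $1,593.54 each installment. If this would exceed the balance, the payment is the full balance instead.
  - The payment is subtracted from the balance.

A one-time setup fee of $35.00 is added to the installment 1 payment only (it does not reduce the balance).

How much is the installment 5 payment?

Installment 1: $6,530.08 +$215.49 interest = $6,745.57; pay $1,593.54 (+ $35.00 fee) → $5,152.03
Installment 2: $5,152.03 +$215.49 interest = $5,367.52; pay $1,593.54 → $3,773.98
Installment 3: $3,773.98 +$215.49 interest = $3,989.47; pay $1,593.54 → $2,395.93
Installment 4: $2,395.93 +$215.49 interest = $2,611.42; pay $1,593.54 → $1,017.88
Installment 5: $1,017.88 +$215.49 interest = $1,233.37; pay $1,233.37 → $0.00

$1,233.37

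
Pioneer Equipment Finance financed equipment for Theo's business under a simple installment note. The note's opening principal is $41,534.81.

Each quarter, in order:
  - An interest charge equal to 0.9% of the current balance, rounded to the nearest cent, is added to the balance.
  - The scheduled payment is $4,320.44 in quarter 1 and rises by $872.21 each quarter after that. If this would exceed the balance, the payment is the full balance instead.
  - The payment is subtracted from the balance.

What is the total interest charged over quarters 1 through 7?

$1,582.24

# | Opening | Interest | Payment | End bal
1 | $41,534.81 | $373.81 | $4,320.44 | $37,588.18
2 | $37,588.18 | $338.29 | $5,192.65 | $32,733.82
3 | $32,733.82 | $294.60 | $6,064.86 | $26,963.56
4 | $26,963.56 | $242.67 | $6,937.07 | $20,269.16
5 | $20,269.16 | $182.42 | $7,809.28 | $12,642.30
6 | $12,642.30 | $113.78 | $8,681.49 | $4,074.59
7 | $4,074.59 | $36.67 | $4,111.26 | $0.00
Total interest: $373.81 + $338.29 + $294.60 + $242.67 + $182.42 + $113.78 + $36.67 = $1,582.24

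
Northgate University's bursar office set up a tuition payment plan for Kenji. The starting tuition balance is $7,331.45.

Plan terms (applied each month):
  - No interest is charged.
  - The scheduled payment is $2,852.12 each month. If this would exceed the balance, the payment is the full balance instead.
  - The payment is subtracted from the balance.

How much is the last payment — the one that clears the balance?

$1,627.21

# | Opening | Payment | End bal
1 | $7,331.45 | $2,852.12 | $4,479.33
2 | $4,479.33 | $2,852.12 | $1,627.21
3 | $1,627.21 | $1,627.21 | $0.00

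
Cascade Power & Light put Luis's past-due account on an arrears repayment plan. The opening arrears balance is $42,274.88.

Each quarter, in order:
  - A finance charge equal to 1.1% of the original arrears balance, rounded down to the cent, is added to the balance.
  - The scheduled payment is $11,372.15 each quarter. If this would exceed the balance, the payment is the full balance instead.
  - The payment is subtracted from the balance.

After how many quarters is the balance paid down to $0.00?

Quarter 1: $42,274.88 +$465.02 interest = $42,739.90; pay $11,372.15 → $31,367.75
Quarter 2: $31,367.75 +$465.02 interest = $31,832.77; pay $11,372.15 → $20,460.62
Quarter 3: $20,460.62 +$465.02 interest = $20,925.64; pay $11,372.15 → $9,553.49
Quarter 4: $9,553.49 +$465.02 interest = $10,018.51; pay $10,018.51 → $0.00
Balance reaches $0.00 in quarter 4.

4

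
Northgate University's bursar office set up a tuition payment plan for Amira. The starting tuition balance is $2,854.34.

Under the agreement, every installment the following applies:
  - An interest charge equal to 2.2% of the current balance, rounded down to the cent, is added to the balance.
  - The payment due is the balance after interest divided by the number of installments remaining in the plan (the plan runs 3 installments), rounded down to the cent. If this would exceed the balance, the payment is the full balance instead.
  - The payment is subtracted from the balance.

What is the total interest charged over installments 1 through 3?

$127.43

Installment 1: opening $2,854.34; interest $62.79 → $2,917.13; payment $972.37; balance $1,944.76
Installment 2: opening $1,944.76; interest $42.78 → $1,987.54; payment $993.77; balance $993.77
Installment 3: opening $993.77; interest $21.86 → $1,015.63; payment $1,015.63; balance $0.00
Total interest: $62.79 + $42.78 + $21.86 = $127.43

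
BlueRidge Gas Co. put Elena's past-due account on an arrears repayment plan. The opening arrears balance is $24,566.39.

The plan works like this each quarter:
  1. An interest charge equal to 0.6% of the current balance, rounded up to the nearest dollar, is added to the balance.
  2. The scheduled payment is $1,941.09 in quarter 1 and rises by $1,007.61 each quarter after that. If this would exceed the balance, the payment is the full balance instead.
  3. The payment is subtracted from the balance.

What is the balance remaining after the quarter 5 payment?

Quarter 1: $24,566.39 +$148.00 interest = $24,714.39; pay $1,941.09 → $22,773.30
Quarter 2: $22,773.30 +$137.00 interest = $22,910.30; pay $2,948.70 → $19,961.60
Quarter 3: $19,961.60 +$120.00 interest = $20,081.60; pay $3,956.31 → $16,125.29
Quarter 4: $16,125.29 +$97.00 interest = $16,222.29; pay $4,963.92 → $11,258.37
Quarter 5: $11,258.37 +$68.00 interest = $11,326.37; pay $5,971.53 → $5,354.84

$5,354.84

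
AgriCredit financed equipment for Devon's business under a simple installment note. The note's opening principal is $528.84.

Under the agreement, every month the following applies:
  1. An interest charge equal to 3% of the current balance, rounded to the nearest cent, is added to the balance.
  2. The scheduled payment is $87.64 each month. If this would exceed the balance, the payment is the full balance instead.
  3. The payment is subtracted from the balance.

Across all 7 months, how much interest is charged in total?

$63.51

# | Opening | Interest | Payment | End bal
1 | $528.84 | $15.87 | $87.64 | $457.07
2 | $457.07 | $13.71 | $87.64 | $383.14
3 | $383.14 | $11.49 | $87.64 | $306.99
4 | $306.99 | $9.21 | $87.64 | $228.56
5 | $228.56 | $6.86 | $87.64 | $147.78
6 | $147.78 | $4.43 | $87.64 | $64.57
7 | $64.57 | $1.94 | $66.51 | $0.00
Total interest: $15.87 + $13.71 + $11.49 + $9.21 + $6.86 + $4.43 + $1.94 = $63.51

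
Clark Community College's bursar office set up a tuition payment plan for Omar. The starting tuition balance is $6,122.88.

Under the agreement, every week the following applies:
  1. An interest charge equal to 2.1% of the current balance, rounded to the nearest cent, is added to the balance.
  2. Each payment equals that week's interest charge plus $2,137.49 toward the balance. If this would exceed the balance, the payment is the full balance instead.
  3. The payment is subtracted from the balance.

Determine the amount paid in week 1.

$2,266.07

# | Opening | Interest | Payment | End bal
1 | $6,122.88 | $128.58 | $2,266.07 | $3,985.39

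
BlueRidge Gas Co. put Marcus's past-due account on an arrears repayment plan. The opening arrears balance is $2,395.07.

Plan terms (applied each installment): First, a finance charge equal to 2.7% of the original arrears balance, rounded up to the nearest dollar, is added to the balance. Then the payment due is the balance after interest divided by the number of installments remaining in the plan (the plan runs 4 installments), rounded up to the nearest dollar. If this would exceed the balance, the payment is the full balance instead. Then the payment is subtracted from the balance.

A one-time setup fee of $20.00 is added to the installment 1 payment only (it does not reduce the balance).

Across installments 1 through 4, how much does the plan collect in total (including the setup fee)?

Installment 1: $2,395.07 +$65.00 interest = $2,460.07; pay $616.00 (+ $20.00 fee) → $1,844.07
Installment 2: $1,844.07 +$65.00 interest = $1,909.07; pay $637.00 → $1,272.07
Installment 3: $1,272.07 +$65.00 interest = $1,337.07; pay $669.00 → $668.07
Installment 4: $668.07 +$65.00 interest = $733.07; pay $733.07 → $0.00
Total paid: $2,675.07

$2,675.07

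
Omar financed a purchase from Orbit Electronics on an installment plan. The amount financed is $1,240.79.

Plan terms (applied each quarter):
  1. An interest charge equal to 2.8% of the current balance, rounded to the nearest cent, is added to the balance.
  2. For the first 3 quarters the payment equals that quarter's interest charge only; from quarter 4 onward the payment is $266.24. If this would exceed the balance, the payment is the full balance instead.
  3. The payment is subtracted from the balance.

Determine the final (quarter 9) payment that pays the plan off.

$17.12

Quarter 1: opening $1,240.79; interest $34.74 → $1,275.53; payment $34.74; balance $1,240.79
Quarter 2: opening $1,240.79; interest $34.74 → $1,275.53; payment $34.74; balance $1,240.79
Quarter 3: opening $1,240.79; interest $34.74 → $1,275.53; payment $34.74; balance $1,240.79
Quarter 4: opening $1,240.79; interest $34.74 → $1,275.53; payment $266.24; balance $1,009.29
Quarter 5: opening $1,009.29; interest $28.26 → $1,037.55; payment $266.24; balance $771.31
Quarter 6: opening $771.31; interest $21.60 → $792.91; payment $266.24; balance $526.67
Quarter 7: opening $526.67; interest $14.75 → $541.42; payment $266.24; balance $275.18
Quarter 8: opening $275.18; interest $7.71 → $282.89; payment $266.24; balance $16.65
Quarter 9: opening $16.65; interest $0.47 → $17.12; payment $17.12; balance $0.00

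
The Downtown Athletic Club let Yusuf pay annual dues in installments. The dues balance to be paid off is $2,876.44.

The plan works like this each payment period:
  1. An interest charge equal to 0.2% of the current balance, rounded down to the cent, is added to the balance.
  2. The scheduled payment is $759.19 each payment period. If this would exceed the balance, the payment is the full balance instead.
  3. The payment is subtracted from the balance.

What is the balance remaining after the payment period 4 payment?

$0.00

Payment period 1: opening $2,876.44; interest $5.75 → $2,882.19; payment $759.19; balance $2,123.00
Payment period 2: opening $2,123.00; interest $4.24 → $2,127.24; payment $759.19; balance $1,368.05
Payment period 3: opening $1,368.05; interest $2.73 → $1,370.78; payment $759.19; balance $611.59
Payment period 4: opening $611.59; interest $1.22 → $612.81; payment $612.81; balance $0.00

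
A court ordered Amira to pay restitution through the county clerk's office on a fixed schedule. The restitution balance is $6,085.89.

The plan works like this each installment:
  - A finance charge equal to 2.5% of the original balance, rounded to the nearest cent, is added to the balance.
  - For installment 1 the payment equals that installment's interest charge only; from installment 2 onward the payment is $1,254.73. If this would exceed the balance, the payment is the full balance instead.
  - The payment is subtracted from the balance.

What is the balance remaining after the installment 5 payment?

# | Opening | Interest | Payment | End bal
1 | $6,085.89 | $152.15 | $152.15 | $6,085.89
2 | $6,085.89 | $152.15 | $1,254.73 | $4,983.31
3 | $4,983.31 | $152.15 | $1,254.73 | $3,880.73
4 | $3,880.73 | $152.15 | $1,254.73 | $2,778.15
5 | $2,778.15 | $152.15 | $1,254.73 | $1,675.57

$1,675.57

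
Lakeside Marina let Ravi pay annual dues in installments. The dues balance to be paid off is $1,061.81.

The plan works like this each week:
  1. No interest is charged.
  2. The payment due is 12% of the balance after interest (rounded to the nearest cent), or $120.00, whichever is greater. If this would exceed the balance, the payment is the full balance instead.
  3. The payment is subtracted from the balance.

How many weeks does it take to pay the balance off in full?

Week 1: $1,061.81 − $127.42 → $934.39
Week 2: $934.39 − $120.00 → $814.39
Week 3: $814.39 − $120.00 → $694.39
Week 4: $694.39 − $120.00 → $574.39
Week 5: $574.39 − $120.00 → $454.39
Week 6: $454.39 − $120.00 → $334.39
Week 7: $334.39 − $120.00 → $214.39
Week 8: $214.39 − $120.00 → $94.39
Week 9: $94.39 − $94.39 → $0.00
Balance reaches $0.00 in week 9.

9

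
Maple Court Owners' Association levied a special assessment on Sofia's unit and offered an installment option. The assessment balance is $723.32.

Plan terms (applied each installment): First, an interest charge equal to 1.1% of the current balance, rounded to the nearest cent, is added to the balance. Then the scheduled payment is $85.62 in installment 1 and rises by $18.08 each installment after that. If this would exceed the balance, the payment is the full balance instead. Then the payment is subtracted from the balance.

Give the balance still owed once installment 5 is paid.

$143.57

Installment 1: $723.32 +$7.96 interest = $731.28; pay $85.62 → $645.66
Installment 2: $645.66 +$7.10 interest = $652.76; pay $103.70 → $549.06
Installment 3: $549.06 +$6.04 interest = $555.10; pay $121.78 → $433.32
Installment 4: $433.32 +$4.77 interest = $438.09; pay $139.86 → $298.23
Installment 5: $298.23 +$3.28 interest = $301.51; pay $157.94 → $143.57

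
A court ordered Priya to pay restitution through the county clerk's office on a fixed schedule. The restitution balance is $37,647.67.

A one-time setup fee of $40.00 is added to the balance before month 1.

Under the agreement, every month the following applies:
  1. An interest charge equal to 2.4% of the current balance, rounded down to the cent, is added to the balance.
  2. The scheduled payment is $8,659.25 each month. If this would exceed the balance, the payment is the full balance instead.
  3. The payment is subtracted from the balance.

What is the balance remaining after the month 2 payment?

Month 1: opening $37,687.67; interest $904.50 → $38,592.17; payment $8,659.25; balance $29,932.92
Month 2: opening $29,932.92; interest $718.39 → $30,651.31; payment $8,659.25; balance $21,992.06

$21,992.06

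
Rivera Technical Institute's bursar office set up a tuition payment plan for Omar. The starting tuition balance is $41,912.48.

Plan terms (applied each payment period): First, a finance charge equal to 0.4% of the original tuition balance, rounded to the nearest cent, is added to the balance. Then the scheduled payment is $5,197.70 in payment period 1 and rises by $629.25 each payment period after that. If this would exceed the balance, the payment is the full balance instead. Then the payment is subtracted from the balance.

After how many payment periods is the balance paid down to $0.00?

Payment period 1: opening $41,912.48; interest $167.65 → $42,080.13; payment $5,197.70; balance $36,882.43
Payment period 2: opening $36,882.43; interest $167.65 → $37,050.08; payment $5,826.95; balance $31,223.13
Payment period 3: opening $31,223.13; interest $167.65 → $31,390.78; payment $6,456.20; balance $24,934.58
Payment period 4: opening $24,934.58; interest $167.65 → $25,102.23; payment $7,085.45; balance $18,016.78
Payment period 5: opening $18,016.78; interest $167.65 → $18,184.43; payment $7,714.70; balance $10,469.73
Payment period 6: opening $10,469.73; interest $167.65 → $10,637.38; payment $8,343.95; balance $2,293.43
Payment period 7: opening $2,293.43; interest $167.65 → $2,461.08; payment $2,461.08; balance $0.00
Balance reaches $0.00 in payment period 7.

7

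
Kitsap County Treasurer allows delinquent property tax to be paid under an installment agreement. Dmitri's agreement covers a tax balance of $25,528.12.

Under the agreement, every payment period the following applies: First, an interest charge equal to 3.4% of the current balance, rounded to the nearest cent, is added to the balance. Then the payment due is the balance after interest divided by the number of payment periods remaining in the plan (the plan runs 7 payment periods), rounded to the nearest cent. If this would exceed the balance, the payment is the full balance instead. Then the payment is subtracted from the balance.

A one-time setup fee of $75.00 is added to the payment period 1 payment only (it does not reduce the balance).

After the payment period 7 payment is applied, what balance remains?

# | Opening | Interest | Payment | Fee | End bal
1 | $25,528.12 | $867.96 | $3,770.87 | $75.00 | $22,625.21
2 | $22,625.21 | $769.26 | $3,899.08 | — | $19,495.39
3 | $19,495.39 | $662.84 | $4,031.65 | — | $16,126.58
4 | $16,126.58 | $548.30 | $4,168.72 | — | $12,506.16
5 | $12,506.16 | $425.21 | $4,310.46 | — | $8,620.91
6 | $8,620.91 | $293.11 | $4,457.01 | — | $4,457.01
7 | $4,457.01 | $151.54 | $4,608.55 | — | $0.00

$0.00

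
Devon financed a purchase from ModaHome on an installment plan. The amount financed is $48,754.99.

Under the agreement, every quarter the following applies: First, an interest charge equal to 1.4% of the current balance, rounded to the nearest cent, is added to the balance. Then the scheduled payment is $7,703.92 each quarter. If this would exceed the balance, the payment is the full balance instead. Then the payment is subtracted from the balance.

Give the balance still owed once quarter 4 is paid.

$20,074.28

Quarter 1: $48,754.99 +$682.57 interest = $49,437.56; pay $7,703.92 → $41,733.64
Quarter 2: $41,733.64 +$584.27 interest = $42,317.91; pay $7,703.92 → $34,613.99
Quarter 3: $34,613.99 +$484.60 interest = $35,098.59; pay $7,703.92 → $27,394.67
Quarter 4: $27,394.67 +$383.53 interest = $27,778.20; pay $7,703.92 → $20,074.28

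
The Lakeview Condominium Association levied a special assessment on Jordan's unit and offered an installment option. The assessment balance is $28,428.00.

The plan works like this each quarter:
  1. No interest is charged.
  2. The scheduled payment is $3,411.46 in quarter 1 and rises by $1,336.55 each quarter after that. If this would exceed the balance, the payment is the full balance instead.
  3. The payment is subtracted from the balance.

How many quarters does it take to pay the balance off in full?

# | Opening | Payment | End bal
1 | $28,428.00 | $3,411.46 | $25,016.54
2 | $25,016.54 | $4,748.01 | $20,268.53
3 | $20,268.53 | $6,084.56 | $14,183.97
4 | $14,183.97 | $7,421.11 | $6,762.86
5 | $6,762.86 | $6,762.86 | $0.00
Balance reaches $0.00 in quarter 5.

5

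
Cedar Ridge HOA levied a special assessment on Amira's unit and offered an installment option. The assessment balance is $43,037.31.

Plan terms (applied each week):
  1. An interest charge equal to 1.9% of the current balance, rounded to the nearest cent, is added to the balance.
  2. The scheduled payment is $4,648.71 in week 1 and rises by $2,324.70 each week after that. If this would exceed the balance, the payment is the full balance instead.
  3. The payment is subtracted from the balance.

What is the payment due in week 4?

$11,622.81

Week 1: opening $43,037.31; interest $817.71 → $43,855.02; payment $4,648.71; balance $39,206.31
Week 2: opening $39,206.31; interest $744.92 → $39,951.23; payment $6,973.41; balance $32,977.82
Week 3: opening $32,977.82; interest $626.58 → $33,604.40; payment $9,298.11; balance $24,306.29
Week 4: opening $24,306.29; interest $461.82 → $24,768.11; payment $11,622.81; balance $13,145.30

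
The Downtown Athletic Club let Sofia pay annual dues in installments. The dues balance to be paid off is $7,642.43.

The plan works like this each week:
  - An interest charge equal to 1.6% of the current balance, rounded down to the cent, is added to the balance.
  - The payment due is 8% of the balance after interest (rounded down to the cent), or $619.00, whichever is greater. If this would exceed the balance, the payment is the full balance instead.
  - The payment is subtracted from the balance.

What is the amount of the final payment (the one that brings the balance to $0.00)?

$532.97

Week 1: opening $7,642.43; interest $122.27 → $7,764.70; payment $621.17; balance $7,143.53
Week 2: opening $7,143.53; interest $114.29 → $7,257.82; payment $619.00; balance $6,638.82
Week 3: opening $6,638.82; interest $106.22 → $6,745.04; payment $619.00; balance $6,126.04
Week 4: opening $6,126.04; interest $98.01 → $6,224.05; payment $619.00; balance $5,605.05
Week 5: opening $5,605.05; interest $89.68 → $5,694.73; payment $619.00; balance $5,075.73
Week 6: opening $5,075.73; interest $81.21 → $5,156.94; payment $619.00; balance $4,537.94
Week 7: opening $4,537.94; interest $72.60 → $4,610.54; payment $619.00; balance $3,991.54
Week 8: opening $3,991.54; interest $63.86 → $4,055.40; payment $619.00; balance $3,436.40
Week 9: opening $3,436.40; interest $54.98 → $3,491.38; payment $619.00; balance $2,872.38
Week 10: opening $2,872.38; interest $45.95 → $2,918.33; payment $619.00; balance $2,299.33
Week 11: opening $2,299.33; interest $36.78 → $2,336.11; payment $619.00; balance $1,717.11
Week 12: opening $1,717.11; interest $27.47 → $1,744.58; payment $619.00; balance $1,125.58
Week 13: opening $1,125.58; interest $18.00 → $1,143.58; payment $619.00; balance $524.58
Week 14: opening $524.58; interest $8.39 → $532.97; payment $532.97; balance $0.00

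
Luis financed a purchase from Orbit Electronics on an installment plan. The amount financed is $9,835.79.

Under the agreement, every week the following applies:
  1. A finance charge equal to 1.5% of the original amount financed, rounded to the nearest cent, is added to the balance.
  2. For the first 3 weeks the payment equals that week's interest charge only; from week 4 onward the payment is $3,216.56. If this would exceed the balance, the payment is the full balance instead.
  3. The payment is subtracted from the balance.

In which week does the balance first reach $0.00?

Week 1: $9,835.79 +$147.54 interest = $9,983.33; pay $147.54 → $9,835.79
Week 2: $9,835.79 +$147.54 interest = $9,983.33; pay $147.54 → $9,835.79
Week 3: $9,835.79 +$147.54 interest = $9,983.33; pay $147.54 → $9,835.79
Week 4: $9,835.79 +$147.54 interest = $9,983.33; pay $3,216.56 → $6,766.77
Week 5: $6,766.77 +$147.54 interest = $6,914.31; pay $3,216.56 → $3,697.75
Week 6: $3,697.75 +$147.54 interest = $3,845.29; pay $3,216.56 → $628.73
Week 7: $628.73 +$147.54 interest = $776.27; pay $776.27 → $0.00
Balance reaches $0.00 in week 7.

7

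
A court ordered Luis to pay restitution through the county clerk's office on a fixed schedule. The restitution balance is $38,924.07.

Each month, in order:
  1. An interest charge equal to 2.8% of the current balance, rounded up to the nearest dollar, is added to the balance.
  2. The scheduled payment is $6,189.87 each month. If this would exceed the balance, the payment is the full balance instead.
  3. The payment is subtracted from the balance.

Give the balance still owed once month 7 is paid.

Month 1: opening $38,924.07; interest $1,090.00 → $40,014.07; payment $6,189.87; balance $33,824.20
Month 2: opening $33,824.20; interest $948.00 → $34,772.20; payment $6,189.87; balance $28,582.33
Month 3: opening $28,582.33; interest $801.00 → $29,383.33; payment $6,189.87; balance $23,193.46
Month 4: opening $23,193.46; interest $650.00 → $23,843.46; payment $6,189.87; balance $17,653.59
Month 5: opening $17,653.59; interest $495.00 → $18,148.59; payment $6,189.87; balance $11,958.72
Month 6: opening $11,958.72; interest $335.00 → $12,293.72; payment $6,189.87; balance $6,103.85
Month 7: opening $6,103.85; interest $171.00 → $6,274.85; payment $6,189.87; balance $84.98

$84.98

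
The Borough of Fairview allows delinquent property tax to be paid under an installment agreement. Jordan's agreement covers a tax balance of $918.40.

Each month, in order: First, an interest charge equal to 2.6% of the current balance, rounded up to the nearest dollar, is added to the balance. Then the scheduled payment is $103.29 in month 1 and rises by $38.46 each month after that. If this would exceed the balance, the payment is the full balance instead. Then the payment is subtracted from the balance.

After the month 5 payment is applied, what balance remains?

Month 1: $918.40 +$24.00 interest = $942.40; pay $103.29 → $839.11
Month 2: $839.11 +$22.00 interest = $861.11; pay $141.75 → $719.36
Month 3: $719.36 +$19.00 interest = $738.36; pay $180.21 → $558.15
Month 4: $558.15 +$15.00 interest = $573.15; pay $218.67 → $354.48
Month 5: $354.48 +$10.00 interest = $364.48; pay $257.13 → $107.35

$107.35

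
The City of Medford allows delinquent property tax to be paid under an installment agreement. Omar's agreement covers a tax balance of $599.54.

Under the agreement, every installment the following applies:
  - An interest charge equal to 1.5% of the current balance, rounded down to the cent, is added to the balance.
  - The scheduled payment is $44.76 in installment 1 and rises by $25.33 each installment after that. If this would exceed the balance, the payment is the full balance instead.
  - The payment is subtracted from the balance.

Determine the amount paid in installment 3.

$95.42

Installment 1: opening $599.54; interest $8.99 → $608.53; payment $44.76; balance $563.77
Installment 2: opening $563.77; interest $8.45 → $572.22; payment $70.09; balance $502.13
Installment 3: opening $502.13; interest $7.53 → $509.66; payment $95.42; balance $414.24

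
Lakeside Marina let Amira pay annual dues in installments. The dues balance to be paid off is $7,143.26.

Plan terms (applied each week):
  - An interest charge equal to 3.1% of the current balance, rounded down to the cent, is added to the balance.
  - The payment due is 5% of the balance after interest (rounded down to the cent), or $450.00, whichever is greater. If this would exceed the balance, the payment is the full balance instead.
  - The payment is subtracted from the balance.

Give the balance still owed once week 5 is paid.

$5,927.36

Week 1: opening $7,143.26; interest $221.44 → $7,364.70; payment $450.00; balance $6,914.70
Week 2: opening $6,914.70; interest $214.35 → $7,129.05; payment $450.00; balance $6,679.05
Week 3: opening $6,679.05; interest $207.05 → $6,886.10; payment $450.00; balance $6,436.10
Week 4: opening $6,436.10; interest $199.51 → $6,635.61; payment $450.00; balance $6,185.61
Week 5: opening $6,185.61; interest $191.75 → $6,377.36; payment $450.00; balance $5,927.36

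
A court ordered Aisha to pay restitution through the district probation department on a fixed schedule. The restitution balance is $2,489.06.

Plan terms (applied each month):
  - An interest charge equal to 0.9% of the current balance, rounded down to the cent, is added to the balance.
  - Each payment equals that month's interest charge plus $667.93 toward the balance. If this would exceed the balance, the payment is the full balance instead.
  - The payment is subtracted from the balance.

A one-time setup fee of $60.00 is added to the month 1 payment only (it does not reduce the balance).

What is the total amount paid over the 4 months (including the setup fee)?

Month 1: opening $2,489.06; interest $22.40 → $2,511.46; payment $690.33 (+ $60.00 fee); balance $1,821.13
Month 2: opening $1,821.13; interest $16.39 → $1,837.52; payment $684.32; balance $1,153.20
Month 3: opening $1,153.20; interest $10.37 → $1,163.57; payment $678.30; balance $485.27
Month 4: opening $485.27; interest $4.36 → $489.63; payment $489.63; balance $0.00
Total paid: $2,602.58

$2,602.58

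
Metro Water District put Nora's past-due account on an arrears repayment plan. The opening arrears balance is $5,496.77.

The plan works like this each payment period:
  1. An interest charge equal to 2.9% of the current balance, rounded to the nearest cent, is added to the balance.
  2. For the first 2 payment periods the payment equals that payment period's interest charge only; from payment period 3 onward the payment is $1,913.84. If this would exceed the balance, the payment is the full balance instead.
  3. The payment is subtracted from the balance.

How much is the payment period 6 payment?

$81.66

Payment period 1: opening $5,496.77; interest $159.41 → $5,656.18; payment $159.41; balance $5,496.77
Payment period 2: opening $5,496.77; interest $159.41 → $5,656.18; payment $159.41; balance $5,496.77
Payment period 3: opening $5,496.77; interest $159.41 → $5,656.18; payment $1,913.84; balance $3,742.34
Payment period 4: opening $3,742.34; interest $108.53 → $3,850.87; payment $1,913.84; balance $1,937.03
Payment period 5: opening $1,937.03; interest $56.17 → $1,993.20; payment $1,913.84; balance $79.36
Payment period 6: opening $79.36; interest $2.30 → $81.66; payment $81.66; balance $0.00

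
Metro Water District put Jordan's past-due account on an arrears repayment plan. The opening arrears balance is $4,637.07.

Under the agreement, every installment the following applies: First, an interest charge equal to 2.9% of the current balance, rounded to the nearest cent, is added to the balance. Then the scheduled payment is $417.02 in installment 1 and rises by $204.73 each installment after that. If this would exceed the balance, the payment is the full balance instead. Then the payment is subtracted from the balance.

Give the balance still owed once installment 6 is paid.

Installment 1: $4,637.07 +$134.48 interest = $4,771.55; pay $417.02 → $4,354.53
Installment 2: $4,354.53 +$126.28 interest = $4,480.81; pay $621.75 → $3,859.06
Installment 3: $3,859.06 +$111.91 interest = $3,970.97; pay $826.48 → $3,144.49
Installment 4: $3,144.49 +$91.19 interest = $3,235.68; pay $1,031.21 → $2,204.47
Installment 5: $2,204.47 +$63.93 interest = $2,268.40; pay $1,235.94 → $1,032.46
Installment 6: $1,032.46 +$29.94 interest = $1,062.40; pay $1,062.40 → $0.00

$0.00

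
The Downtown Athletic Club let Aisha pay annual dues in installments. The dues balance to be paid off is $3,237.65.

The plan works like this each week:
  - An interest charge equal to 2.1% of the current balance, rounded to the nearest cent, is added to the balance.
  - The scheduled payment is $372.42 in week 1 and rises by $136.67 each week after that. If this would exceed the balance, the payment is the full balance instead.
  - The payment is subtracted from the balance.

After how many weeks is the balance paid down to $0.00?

# | Opening | Interest | Payment | End bal
1 | $3,237.65 | $67.99 | $372.42 | $2,933.22
2 | $2,933.22 | $61.60 | $509.09 | $2,485.73
3 | $2,485.73 | $52.20 | $645.76 | $1,892.17
4 | $1,892.17 | $39.74 | $782.43 | $1,149.48
5 | $1,149.48 | $24.14 | $919.10 | $254.52
6 | $254.52 | $5.34 | $259.86 | $0.00
Balance reaches $0.00 in week 6.

6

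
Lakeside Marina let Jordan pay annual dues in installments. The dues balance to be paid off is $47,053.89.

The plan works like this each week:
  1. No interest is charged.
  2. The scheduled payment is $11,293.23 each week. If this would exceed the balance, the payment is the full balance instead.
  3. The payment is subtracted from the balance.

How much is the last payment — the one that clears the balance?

Week 1: opening $47,053.89; payment $11,293.23; balance $35,760.66
Week 2: opening $35,760.66; payment $11,293.23; balance $24,467.43
Week 3: opening $24,467.43; payment $11,293.23; balance $13,174.20
Week 4: opening $13,174.20; payment $11,293.23; balance $1,880.97
Week 5: opening $1,880.97; payment $1,880.97; balance $0.00

$1,880.97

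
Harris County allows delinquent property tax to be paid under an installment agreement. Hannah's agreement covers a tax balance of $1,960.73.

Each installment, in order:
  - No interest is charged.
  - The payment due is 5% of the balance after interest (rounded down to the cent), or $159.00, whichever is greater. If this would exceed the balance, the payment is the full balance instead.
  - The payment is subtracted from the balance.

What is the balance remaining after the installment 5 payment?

$1,165.73

Installment 1: $1,960.73 − $159.00 → $1,801.73
Installment 2: $1,801.73 − $159.00 → $1,642.73
Installment 3: $1,642.73 − $159.00 → $1,483.73
Installment 4: $1,483.73 − $159.00 → $1,324.73
Installment 5: $1,324.73 − $159.00 → $1,165.73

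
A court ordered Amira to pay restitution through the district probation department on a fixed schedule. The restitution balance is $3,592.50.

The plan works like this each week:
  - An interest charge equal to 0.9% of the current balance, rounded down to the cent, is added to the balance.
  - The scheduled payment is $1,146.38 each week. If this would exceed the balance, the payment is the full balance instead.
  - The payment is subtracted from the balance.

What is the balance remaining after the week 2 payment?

$1,354.37

Week 1: opening $3,592.50; interest $32.33 → $3,624.83; payment $1,146.38; balance $2,478.45
Week 2: opening $2,478.45; interest $22.30 → $2,500.75; payment $1,146.38; balance $1,354.37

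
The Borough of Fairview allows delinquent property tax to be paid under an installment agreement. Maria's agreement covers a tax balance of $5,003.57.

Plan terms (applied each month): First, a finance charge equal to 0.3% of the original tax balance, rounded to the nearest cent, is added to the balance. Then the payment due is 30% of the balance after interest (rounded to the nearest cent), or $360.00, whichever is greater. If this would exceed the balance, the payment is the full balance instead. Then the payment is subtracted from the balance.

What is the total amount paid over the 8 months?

$5,123.65

Month 1: $5,003.57 +$15.01 interest = $5,018.58; pay $1,505.57 → $3,513.01
Month 2: $3,513.01 +$15.01 interest = $3,528.02; pay $1,058.41 → $2,469.61
Month 3: $2,469.61 +$15.01 interest = $2,484.62; pay $745.39 → $1,739.23
Month 4: $1,739.23 +$15.01 interest = $1,754.24; pay $526.27 → $1,227.97
Month 5: $1,227.97 +$15.01 interest = $1,242.98; pay $372.89 → $870.09
Month 6: $870.09 +$15.01 interest = $885.10; pay $360.00 → $525.10
Month 7: $525.10 +$15.01 interest = $540.11; pay $360.00 → $180.11
Month 8: $180.11 +$15.01 interest = $195.12; pay $195.12 → $0.00
Total paid: $5,123.65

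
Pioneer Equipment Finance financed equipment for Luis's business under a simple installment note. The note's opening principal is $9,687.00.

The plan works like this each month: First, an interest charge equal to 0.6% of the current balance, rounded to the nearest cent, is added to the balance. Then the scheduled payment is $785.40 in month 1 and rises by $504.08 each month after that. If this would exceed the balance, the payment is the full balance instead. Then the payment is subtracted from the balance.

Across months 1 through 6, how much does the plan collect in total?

Month 1: $9,687.00 +$58.12 interest = $9,745.12; pay $785.40 → $8,959.72
Month 2: $8,959.72 +$53.76 interest = $9,013.48; pay $1,289.48 → $7,724.00
Month 3: $7,724.00 +$46.34 interest = $7,770.34; pay $1,793.56 → $5,976.78
Month 4: $5,976.78 +$35.86 interest = $6,012.64; pay $2,297.64 → $3,715.00
Month 5: $3,715.00 +$22.29 interest = $3,737.29; pay $2,801.72 → $935.57
Month 6: $935.57 +$5.61 interest = $941.18; pay $941.18 → $0.00
Total paid: $9,908.98

$9,908.98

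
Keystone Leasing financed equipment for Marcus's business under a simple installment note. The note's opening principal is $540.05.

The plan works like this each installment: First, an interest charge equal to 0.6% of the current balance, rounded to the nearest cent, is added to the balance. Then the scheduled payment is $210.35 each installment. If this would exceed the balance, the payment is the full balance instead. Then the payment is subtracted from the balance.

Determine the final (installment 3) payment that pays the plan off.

Installment 1: $540.05 +$3.24 interest = $543.29; pay $210.35 → $332.94
Installment 2: $332.94 +$2.00 interest = $334.94; pay $210.35 → $124.59
Installment 3: $124.59 +$0.75 interest = $125.34; pay $125.34 → $0.00

$125.34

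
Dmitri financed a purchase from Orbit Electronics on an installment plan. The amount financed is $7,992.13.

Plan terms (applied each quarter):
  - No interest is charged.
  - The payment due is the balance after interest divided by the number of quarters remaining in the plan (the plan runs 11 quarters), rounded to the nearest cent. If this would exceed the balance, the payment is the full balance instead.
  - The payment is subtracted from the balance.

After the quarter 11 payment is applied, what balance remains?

Quarter 1: $7,992.13 − $726.56 → $7,265.57
Quarter 2: $7,265.57 − $726.56 → $6,539.01
Quarter 3: $6,539.01 − $726.56 → $5,812.45
Quarter 4: $5,812.45 − $726.56 → $5,085.89
Quarter 5: $5,085.89 − $726.56 → $4,359.33
Quarter 6: $4,359.33 − $726.56 → $3,632.77
Quarter 7: $3,632.77 − $726.55 → $2,906.22
Quarter 8: $2,906.22 − $726.56 → $2,179.66
Quarter 9: $2,179.66 − $726.55 → $1,453.11
Quarter 10: $1,453.11 − $726.56 → $726.55
Quarter 11: $726.55 − $726.55 → $0.00

$0.00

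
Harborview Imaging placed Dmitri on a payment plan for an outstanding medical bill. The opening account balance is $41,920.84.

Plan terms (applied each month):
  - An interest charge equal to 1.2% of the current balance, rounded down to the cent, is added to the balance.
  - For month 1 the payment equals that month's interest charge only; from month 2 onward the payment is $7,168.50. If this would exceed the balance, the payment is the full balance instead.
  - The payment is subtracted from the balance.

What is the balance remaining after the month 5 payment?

$14,775.26

# | Opening | Interest | Payment | End bal
1 | $41,920.84 | $503.05 | $503.05 | $41,920.84
2 | $41,920.84 | $503.05 | $7,168.50 | $35,255.39
3 | $35,255.39 | $423.06 | $7,168.50 | $28,509.95
4 | $28,509.95 | $342.11 | $7,168.50 | $21,683.56
5 | $21,683.56 | $260.20 | $7,168.50 | $14,775.26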